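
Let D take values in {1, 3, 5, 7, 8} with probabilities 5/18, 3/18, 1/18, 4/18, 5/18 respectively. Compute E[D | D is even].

8

P(D is even) = 5/18.
Σ over the event: 8·5/18 = 20/9.
E[D | D is even] = (20/9) / (5/18) = 8.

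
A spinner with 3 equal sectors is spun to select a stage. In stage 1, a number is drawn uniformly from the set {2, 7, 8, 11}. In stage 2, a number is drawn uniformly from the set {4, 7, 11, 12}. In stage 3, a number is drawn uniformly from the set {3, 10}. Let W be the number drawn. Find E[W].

22/3

E[W | stage 1] = (2+7+8+11)/4 = 7.
E[W | stage 2] = (4+7+11+12)/4 = 17/2.
E[W | stage 3] = (3+10)/2 = 13/2.
E[W] = (1/3)·(7) + (1/3)·(17/2) + (1/3)·(13/2) = 22/3.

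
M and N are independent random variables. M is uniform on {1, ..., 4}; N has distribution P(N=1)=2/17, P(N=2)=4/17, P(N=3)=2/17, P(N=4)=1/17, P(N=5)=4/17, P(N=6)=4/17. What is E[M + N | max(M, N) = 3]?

29/6

P(max(M, N) = 3) = 3/17.
Summing (M+N)·P(x,y) over outcomes with max(M, N) = 3 gives 29/34.
E[M + N | max(M, N) = 3] = (29/34) / (3/17) = 29/6.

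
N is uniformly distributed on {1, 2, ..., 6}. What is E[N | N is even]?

Given N is even, N is equally likely to be any of {2, 4, 6}.
E[N | N is even] = (2 + 4 + 6) / 3 = 4.

4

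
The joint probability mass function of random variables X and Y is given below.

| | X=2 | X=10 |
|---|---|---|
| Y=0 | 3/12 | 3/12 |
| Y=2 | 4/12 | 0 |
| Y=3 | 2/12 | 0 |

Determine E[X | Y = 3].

P(Y = 3) = 1/6.
Σ X·P over the event = 2·(2/12) = 1/3.
E[X | Y = 3] = (1/3) / (1/6) = 2.

2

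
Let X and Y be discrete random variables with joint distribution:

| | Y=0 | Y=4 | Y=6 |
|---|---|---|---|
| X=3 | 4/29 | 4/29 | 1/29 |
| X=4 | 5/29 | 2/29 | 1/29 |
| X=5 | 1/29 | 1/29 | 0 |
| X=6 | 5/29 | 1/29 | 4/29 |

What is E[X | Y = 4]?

31/8

P(Y = 4) = 8/29.
Summing X·P(X=x,Y=y) over the conditioning event gives 31/29.
E[X | Y = 4] = (31/29) / (8/29) = 31/8.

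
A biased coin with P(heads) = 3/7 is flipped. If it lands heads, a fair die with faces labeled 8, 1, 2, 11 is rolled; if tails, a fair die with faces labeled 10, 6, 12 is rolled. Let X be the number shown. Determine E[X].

323/42

E[X | heads] = (8+1+2+11)/4 = 11/2.
E[X | tails] = (10+6+12)/3 = 28/3.
E[X] = (3/7)·(11/2) + (4/7)·(28/3) = 323/42.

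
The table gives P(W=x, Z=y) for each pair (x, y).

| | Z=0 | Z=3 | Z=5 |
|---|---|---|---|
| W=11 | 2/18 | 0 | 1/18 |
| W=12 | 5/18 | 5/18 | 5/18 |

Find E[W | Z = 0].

P(Z = 0) = 7/18.
Σ W·P over the event = 11·(2/18) + 12·(5/18) = 41/9.
E[W | Z = 0] = (41/9) / (7/18) = 82/7.

82/7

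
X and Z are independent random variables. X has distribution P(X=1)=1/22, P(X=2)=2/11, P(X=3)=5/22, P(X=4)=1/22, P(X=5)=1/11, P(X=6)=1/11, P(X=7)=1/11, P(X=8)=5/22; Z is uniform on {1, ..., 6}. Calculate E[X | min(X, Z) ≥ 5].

P(min(X, Z) ≥ 5) = 1/6.
Summing X·P(x,y) over outcomes with min(X, Z) ≥ 5 gives 38/33.
E[X | min(X, Z) ≥ 5] = (38/33) / (1/6) = 76/11.

76/11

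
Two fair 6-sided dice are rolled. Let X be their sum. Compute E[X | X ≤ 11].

P(X ≤ 11) = 35/36.
E[X | X ≤ 11] = (20/3) / (35/36) = 48/7.

48/7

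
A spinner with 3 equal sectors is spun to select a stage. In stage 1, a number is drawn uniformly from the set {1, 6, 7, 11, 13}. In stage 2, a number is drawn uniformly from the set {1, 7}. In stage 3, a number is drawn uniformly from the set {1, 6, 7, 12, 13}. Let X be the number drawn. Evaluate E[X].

97/15

E[X | stage 1] = (1+6+7+11+13)/5 = 38/5.
E[X | stage 2] = (1+7)/2 = 4.
E[X | stage 3] = (1+6+7+12+13)/5 = 39/5.
E[X] = (1/3)·(38/5) + (1/3)·(4) + (1/3)·(39/5) = 97/15.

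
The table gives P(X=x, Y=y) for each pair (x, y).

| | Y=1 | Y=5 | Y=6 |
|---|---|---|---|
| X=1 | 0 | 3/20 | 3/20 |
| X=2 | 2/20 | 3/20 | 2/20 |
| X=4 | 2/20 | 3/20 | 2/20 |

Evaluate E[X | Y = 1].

3

P(Y = 1) = 1/5.
Σ X·P over the event = 2·(2/20) + 4·(2/20) = 3/5.
E[X | Y = 1] = (3/5) / (1/5) = 3.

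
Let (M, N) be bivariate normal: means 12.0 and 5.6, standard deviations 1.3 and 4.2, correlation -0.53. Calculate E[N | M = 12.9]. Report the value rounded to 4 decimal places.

4.0589

E[N | M=x] = μ_N + ρ(σ_N/σ_M)(x − μ_M) for jointly normal variables.
E[N | M=12.9] = 5.6 + (-0.53)·(4.2/1.3)·(12.9 − (12.0)) = 5.6 + (-1.7123)·(0.9) = 4.0589.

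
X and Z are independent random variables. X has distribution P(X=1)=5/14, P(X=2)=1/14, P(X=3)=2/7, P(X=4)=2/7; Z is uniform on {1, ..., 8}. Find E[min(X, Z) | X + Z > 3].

P(X + Z > 3) = 101/112.
Summing min(X,Z)·P(x,y) over outcomes with X + Z > 3 gives 29/14.
E[min(X, Z) | X + Z > 3] = (29/14) / (101/112) = 232/101.

232/101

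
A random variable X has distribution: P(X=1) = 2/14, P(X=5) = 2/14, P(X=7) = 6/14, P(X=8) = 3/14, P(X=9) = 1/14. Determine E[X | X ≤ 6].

P(X ≤ 6) = 2/7.
Σ over the event: 1·1/7 + 5·1/7 = 6/7.
E[X | X ≤ 6] = (6/7) / (2/7) = 3.

3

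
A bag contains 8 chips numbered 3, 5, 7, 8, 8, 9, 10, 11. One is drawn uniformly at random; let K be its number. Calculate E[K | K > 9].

21/2

P(K > 9) = 1/4.
Σ over the event: 10·1/8 + 11·1/8 = 21/8.
E[K | K > 9] = (21/8) / (1/4) = 21/2.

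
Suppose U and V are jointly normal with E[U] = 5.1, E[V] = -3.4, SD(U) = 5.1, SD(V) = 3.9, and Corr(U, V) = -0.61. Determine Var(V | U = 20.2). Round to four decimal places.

The conditional variance in a bivariate normal is σ_V²(1 − ρ²), independent of x.
Var(V | U=20.2) = (3.9)²·(1 − (-0.61)²) = 15.21·0.6279 = 9.5504.

9.5504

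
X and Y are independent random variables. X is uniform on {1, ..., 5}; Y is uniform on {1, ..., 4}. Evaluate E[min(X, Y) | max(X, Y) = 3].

9/5

Outcomes with max(X, Y) = 3: (1,3), (2,3), (3,1), (3,2), (3,3), each with probability 1/20.
E[min(X, Y) | max(X, Y) = 3] = (1 + 2 + 1 + 2 + 3) / 5 = 9/5.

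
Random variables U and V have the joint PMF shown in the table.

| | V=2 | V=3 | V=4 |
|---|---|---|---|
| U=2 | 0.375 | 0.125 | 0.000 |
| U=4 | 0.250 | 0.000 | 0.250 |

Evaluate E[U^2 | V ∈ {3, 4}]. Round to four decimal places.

12.0000

P(V ∈ {3, 4}) = 0.375.
Σ U^2·P over the event = 4·(0.125) + 16·(0.250) = 4.500.
E[U^2 | V ∈ {3, 4}] = (4.500) / (0.375) = 12.0000.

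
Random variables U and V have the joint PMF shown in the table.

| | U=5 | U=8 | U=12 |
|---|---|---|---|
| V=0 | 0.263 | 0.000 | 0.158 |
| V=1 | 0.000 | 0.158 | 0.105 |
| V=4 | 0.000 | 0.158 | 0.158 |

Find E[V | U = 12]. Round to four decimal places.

1.7506

P(U = 12) = 0.421.
Σ V·P over the event = 0·(0.158) + 1·(0.105) + 4·(0.158) = 0.737.
E[V | U = 12] = (0.737) / (0.421) = 1.7506.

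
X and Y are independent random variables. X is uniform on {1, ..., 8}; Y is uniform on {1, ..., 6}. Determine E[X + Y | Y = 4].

Outcomes with Y = 4: (1,4), (2,4), (3,4), (4,4), (5,4), (6,4), (7,4), (8,4), each with probability 1/48.
E[X + Y | Y = 4] = (5 + 6 + 7 + 8 + 9 + 10 + 11 + 12) / 8 = 17/2.

17/2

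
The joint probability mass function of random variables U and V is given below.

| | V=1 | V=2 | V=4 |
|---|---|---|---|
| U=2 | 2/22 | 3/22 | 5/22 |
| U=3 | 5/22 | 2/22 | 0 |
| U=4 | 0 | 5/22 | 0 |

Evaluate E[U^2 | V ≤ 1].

53/7

P(V ≤ 1) = 7/22.
Σ U^2·P over the event = 4·(2/22) + 9·(5/22) = 53/22.
E[U^2 | V ≤ 1] = (53/22) / (7/22) = 53/7.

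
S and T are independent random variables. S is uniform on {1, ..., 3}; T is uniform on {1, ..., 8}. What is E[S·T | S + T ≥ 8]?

Outcomes with S + T ≥ 8: (1,7), (1,8), (2,6), (2,7), (2,8), (3,5), (3,6), (3,7), (3,8), each with probability 1/24.
E[S·T | S + T ≥ 8] = (7 + 8 + 12 + 14 + 16 + 15 + 18 + 21 + 24) / 9 = 15.

15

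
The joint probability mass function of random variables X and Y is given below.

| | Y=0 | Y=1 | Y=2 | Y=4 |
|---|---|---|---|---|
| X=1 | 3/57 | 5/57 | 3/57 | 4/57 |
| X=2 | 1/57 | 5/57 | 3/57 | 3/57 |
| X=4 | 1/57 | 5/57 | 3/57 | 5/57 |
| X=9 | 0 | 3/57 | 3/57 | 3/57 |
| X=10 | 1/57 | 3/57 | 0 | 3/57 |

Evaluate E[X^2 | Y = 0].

41/2

P(Y = 0) = 2/19.
Σ X^2·P over the event = 1·(3/57) + 4·(1/57) + 16·(1/57) + 100·(1/57) = 41/19.
E[X^2 | Y = 0] = (41/19) / (2/19) = 41/2.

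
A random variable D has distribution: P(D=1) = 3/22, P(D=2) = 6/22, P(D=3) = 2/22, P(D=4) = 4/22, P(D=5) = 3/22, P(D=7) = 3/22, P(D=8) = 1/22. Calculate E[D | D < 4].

P(D < 4) = 1/2.
Σ over the event: 1·3/22 + 2·3/11 + 3·1/11 = 21/22.
E[D | D < 4] = (21/22) / (1/2) = 21/11.

21/11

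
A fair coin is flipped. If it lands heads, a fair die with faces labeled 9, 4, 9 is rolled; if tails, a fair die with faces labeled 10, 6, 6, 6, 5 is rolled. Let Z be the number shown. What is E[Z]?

E[Z | heads] = (9+4+9)/3 = 22/3.
E[Z | tails] = (10+6+6+6+5)/5 = 33/5.
By the law of total expectation,
E[Z] = (1/2)·(22/3) + (1/2)·(33/5) = 209/30.

209/30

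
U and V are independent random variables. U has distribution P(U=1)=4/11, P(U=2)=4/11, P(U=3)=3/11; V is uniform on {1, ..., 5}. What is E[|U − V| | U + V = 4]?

P(U + V = 4) = 1/5.
Summing |U−V|·P(x,y) over outcomes with U + V = 4 gives 14/55.
E[|U − V| | U + V = 4] = (14/55) / (1/5) = 14/11.

14/11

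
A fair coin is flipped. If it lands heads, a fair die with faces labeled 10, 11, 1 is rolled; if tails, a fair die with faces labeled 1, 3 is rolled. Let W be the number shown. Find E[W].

14/3

E[W | heads] = (10+11+1)/3 = 22/3.
E[W | tails] = (1+3)/2 = 2.
By the law of total expectation,
E[W] = (1/2)·(22/3) + (1/2)·(2) = 14/3.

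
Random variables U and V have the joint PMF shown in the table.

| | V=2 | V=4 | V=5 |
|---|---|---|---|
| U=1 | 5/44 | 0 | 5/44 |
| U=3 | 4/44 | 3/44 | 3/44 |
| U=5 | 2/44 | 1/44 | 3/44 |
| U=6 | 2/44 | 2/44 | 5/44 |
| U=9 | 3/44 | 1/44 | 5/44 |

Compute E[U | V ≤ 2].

P(V ≤ 2) = 4/11.
Σ U·P over the event = 1·(5/44) + 3·(4/44) + 5·(2/44) + 6·(2/44) + 9·(3/44) = 3/2.
E[U | V ≤ 2] = (3/2) / (4/11) = 33/8.

33/8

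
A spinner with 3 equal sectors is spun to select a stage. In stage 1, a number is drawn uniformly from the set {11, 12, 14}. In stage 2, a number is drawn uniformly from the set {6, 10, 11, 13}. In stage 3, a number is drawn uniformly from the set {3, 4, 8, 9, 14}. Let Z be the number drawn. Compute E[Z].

449/45

E[Z | stage 1] = (11+12+14)/3 = 37/3.
E[Z | stage 2] = (6+10+11+13)/4 = 10.
E[Z | stage 3] = (3+4+8+9+14)/5 = 38/5.
By the law of total expectation,
E[Z] = (1/3)·(37/3) + (1/3)·(10) + (1/3)·(38/5) = 449/45.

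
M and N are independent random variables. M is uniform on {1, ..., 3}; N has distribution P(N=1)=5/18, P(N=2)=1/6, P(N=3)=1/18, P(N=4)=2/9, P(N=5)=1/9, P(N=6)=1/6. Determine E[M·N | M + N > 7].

15

P(M + N > 7) = 4/27.
Summing MN·P(x,y) over outcomes with M + N > 7 gives 20/9.
E[M·N | M + N > 7] = (20/9) / (4/27) = 15.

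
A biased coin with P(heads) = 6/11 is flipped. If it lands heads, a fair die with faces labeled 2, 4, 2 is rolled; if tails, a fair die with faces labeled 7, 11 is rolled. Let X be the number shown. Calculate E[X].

61/11

E[X | heads] = (2+4+2)/3 = 8/3.
E[X | tails] = (7+11)/2 = 9.
By the law of total expectation,
E[X] = (6/11)·(8/3) + (5/11)·(9) = 61/11.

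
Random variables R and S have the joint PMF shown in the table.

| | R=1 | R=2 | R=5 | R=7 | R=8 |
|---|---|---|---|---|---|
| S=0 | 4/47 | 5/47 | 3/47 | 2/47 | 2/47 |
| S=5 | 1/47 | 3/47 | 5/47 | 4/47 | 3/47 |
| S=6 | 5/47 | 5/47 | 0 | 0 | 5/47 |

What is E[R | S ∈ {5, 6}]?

P(S ∈ {5, 6}) = 31/47.
Σ R·P over the event = 1·(1/47) + 1·(5/47) + 2·(3/47) + 2·(5/47) + 5·(5/47) + 7·(4/47) + 8·(3/47) + 8·(5/47) = 139/47.
E[R | S ∈ {5, 6}] = (139/47) / (31/47) = 139/31.

139/31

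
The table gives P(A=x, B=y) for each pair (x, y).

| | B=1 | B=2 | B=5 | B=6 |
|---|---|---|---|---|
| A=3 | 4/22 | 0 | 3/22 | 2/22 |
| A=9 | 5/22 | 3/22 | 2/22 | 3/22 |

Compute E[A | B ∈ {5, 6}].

6

P(B ∈ {5, 6}) = 5/11.
Σ A·P over the event = 3·(3/22) + 3·(2/22) + 9·(2/22) + 9·(3/22) = 30/11.
E[A | B ∈ {5, 6}] = (30/11) / (5/11) = 6.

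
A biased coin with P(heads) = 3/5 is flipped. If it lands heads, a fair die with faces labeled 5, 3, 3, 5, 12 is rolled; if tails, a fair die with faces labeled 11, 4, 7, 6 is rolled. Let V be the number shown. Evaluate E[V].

E[V | heads] = (5+3+3+5+12)/5 = 28/5.
E[V | tails] = (11+4+7+6)/4 = 7.
By the law of total expectation,
E[V] = (3/5)·(28/5) + (2/5)·(7) = 154/25.

154/25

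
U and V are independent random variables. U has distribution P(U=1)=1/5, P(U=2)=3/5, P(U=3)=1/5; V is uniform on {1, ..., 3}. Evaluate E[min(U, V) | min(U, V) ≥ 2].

P(min(U, V) ≥ 2) = 8/15.
Summing min(U,V)·P(x,y) over outcomes with min(U, V) ≥ 2 gives 17/15.
E[min(U, V) | min(U, V) ≥ 2] = (17/15) / (8/15) = 17/8.

17/8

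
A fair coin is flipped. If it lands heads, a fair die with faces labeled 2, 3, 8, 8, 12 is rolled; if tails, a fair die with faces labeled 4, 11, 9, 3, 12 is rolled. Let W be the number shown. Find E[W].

E[W | heads] = (2+3+8+8+12)/5 = 33/5.
E[W | tails] = (4+11+9+3+12)/5 = 39/5.
By the law of total expectation,
E[W] = (1/2)·(33/5) + (1/2)·(39/5) = 36/5.

36/5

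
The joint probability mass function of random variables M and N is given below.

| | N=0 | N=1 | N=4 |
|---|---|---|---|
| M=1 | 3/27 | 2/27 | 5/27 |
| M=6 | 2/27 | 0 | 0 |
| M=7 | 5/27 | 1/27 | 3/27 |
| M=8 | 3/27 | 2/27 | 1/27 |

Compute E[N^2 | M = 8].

P(M = 8) = 2/9.
Σ N^2·P over the event = 0·(3/27) + 1·(2/27) + 16·(1/27) = 2/3.
E[N^2 | M = 8] = (2/3) / (2/9) = 3.

3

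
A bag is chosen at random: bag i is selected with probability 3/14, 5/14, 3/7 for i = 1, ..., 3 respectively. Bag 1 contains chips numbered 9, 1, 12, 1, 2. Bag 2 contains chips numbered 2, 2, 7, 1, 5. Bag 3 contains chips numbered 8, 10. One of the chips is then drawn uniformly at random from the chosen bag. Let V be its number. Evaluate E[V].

43/7

E[V | bag 1] = (9+1+12+1+2)/5 = 5.
E[V | bag 2] = (2+2+7+1+5)/5 = 17/5.
E[V | bag 3] = (8+10)/2 = 9.
E[V] = (3/14)·(5) + (5/14)·(17/5) + (3/7)·(9) = 43/7.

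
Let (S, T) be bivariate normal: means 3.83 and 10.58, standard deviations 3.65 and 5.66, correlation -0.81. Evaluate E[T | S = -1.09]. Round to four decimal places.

For a bivariate normal, E[T | S=x] = μ_T + ρ·(σ_T/σ_S)·(x − μ_S).
E[T | S=-1.09] = 10.58 + (-0.81)·(5.66/3.65)·(-1.09 − (3.83)) = 10.58 + (-1.25605)·(-4.92) = 16.7598.

16.7598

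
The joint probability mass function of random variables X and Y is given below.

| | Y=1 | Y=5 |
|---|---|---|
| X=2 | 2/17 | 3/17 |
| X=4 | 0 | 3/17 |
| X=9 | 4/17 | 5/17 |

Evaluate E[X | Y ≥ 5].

P(Y ≥ 5) = 11/17.
Σ X·P over the event = 2·(3/17) + 4·(3/17) + 9·(5/17) = 63/17.
E[X | Y ≥ 5] = (63/17) / (11/17) = 63/11.

63/11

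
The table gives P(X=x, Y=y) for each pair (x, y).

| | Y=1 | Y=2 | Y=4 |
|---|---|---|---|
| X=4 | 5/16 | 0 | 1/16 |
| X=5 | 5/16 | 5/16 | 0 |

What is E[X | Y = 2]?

5

P(Y = 2) = 5/16.
Σ X·P over the event = 5·(5/16) = 25/16.
E[X | Y = 2] = (25/16) / (5/16) = 5.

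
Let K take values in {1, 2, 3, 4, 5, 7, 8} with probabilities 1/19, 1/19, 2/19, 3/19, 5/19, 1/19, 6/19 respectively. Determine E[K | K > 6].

P(K > 6) = 7/19.
Σ over the event: 7·1/19 + 8·6/19 = 55/19.
E[K | K > 6] = (55/19) / (7/19) = 55/7.

55/7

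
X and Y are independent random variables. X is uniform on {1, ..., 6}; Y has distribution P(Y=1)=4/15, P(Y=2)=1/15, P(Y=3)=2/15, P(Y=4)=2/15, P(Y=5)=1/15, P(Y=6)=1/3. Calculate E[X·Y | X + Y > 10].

P(X + Y > 10) = 11/90.
Summing XY·P(x,y) over outcomes with X + Y > 10 gives 4.
E[X·Y | X + Y > 10] = (4) / (11/90) = 360/11.

360/11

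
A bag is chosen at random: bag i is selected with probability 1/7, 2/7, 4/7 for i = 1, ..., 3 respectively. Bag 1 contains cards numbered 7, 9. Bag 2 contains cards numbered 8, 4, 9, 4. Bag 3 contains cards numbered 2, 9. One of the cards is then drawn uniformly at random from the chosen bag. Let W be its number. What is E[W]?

85/14

E[W | bag 1] = (7+9)/2 = 8.
E[W | bag 2] = (8+4+9+4)/4 = 25/4.
E[W | bag 3] = (2+9)/2 = 11/2.
E[W] = (1/7)·(8) + (2/7)·(25/4) + (4/7)·(11/2) = 85/14.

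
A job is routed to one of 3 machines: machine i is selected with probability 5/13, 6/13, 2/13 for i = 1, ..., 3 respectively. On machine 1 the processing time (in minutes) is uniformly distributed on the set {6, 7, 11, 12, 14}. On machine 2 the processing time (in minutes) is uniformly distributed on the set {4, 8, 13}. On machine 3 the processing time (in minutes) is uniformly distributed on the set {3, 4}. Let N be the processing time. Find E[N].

E[N | machine 1] = (6+7+11+12+14)/5 = 10.
E[N | machine 2] = (4+8+13)/3 = 25/3.
E[N | machine 3] = (3+4)/2 = 7/2.
By the law of total expectation,
E[N] = (5/13)·(10) + (6/13)·(25/3) + (2/13)·(7/2) = 107/13.

107/13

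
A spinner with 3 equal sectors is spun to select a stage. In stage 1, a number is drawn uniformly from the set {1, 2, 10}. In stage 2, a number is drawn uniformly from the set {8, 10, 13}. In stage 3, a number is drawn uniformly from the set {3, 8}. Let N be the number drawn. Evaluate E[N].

121/18

E[N | stage 1] = (1+2+10)/3 = 13/3.
E[N | stage 2] = (8+10+13)/3 = 31/3.
E[N | stage 3] = (3+8)/2 = 11/2.
By the law of total expectation,
E[N] = (1/3)·(13/3) + (1/3)·(31/3) + (1/3)·(11/2) = 121/18.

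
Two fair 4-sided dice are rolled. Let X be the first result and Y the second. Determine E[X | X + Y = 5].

5/2

Outcomes with X + Y = 5: (1,4), (2,3), (3,2), (4,1), each with probability 1/16.
E[X | X + Y = 5] = (1 + 2 + 3 + 4) / 4 = 5/2.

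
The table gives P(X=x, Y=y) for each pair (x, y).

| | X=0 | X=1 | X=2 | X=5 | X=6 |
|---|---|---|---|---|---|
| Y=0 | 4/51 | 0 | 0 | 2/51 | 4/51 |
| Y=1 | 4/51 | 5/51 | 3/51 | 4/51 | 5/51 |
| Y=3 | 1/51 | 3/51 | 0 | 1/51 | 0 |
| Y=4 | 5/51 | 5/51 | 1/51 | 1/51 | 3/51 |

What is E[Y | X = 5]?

11/8

P(X = 5) = 8/51.
Σ Y·P over the event = 0·(2/51) + 1·(4/51) + 3·(1/51) + 4·(1/51) = 11/51.
E[Y | X = 5] = (11/51) / (8/51) = 11/8.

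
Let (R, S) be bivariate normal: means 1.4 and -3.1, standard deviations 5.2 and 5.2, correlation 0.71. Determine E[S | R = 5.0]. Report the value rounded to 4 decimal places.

-0.5440

E[S | R=x] = μ_S + ρ(σ_S/σ_R)(x − μ_R) for jointly normal variables.
E[S | R=5.0] = -3.1 + (0.71)·(5.2/5.2)·(5.0 − (1.4)) = -3.1 + (0.71)·(3.6) = -0.5440.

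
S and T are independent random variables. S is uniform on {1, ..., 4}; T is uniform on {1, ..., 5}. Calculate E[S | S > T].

Outcomes with S > T: (2,1), (3,1), (3,2), (4,1), (4,2), (4,3), each with probability 1/20.
E[S | S > T] = (2 + 3 + 3 + 4 + 4 + 4) / 6 = 10/3.

10/3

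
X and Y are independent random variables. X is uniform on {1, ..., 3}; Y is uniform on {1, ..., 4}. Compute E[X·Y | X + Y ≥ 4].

55/9

Outcomes with X + Y ≥ 4: (1,3), (1,4), (2,2), (2,3), (2,4), (3,1), (3,2), (3,3), (3,4), each with probability 1/12.
E[X·Y | X + Y ≥ 4] = (3 + 4 + 4 + 6 + 8 + 3 + 6 + 9 + 12) / 9 = 55/9.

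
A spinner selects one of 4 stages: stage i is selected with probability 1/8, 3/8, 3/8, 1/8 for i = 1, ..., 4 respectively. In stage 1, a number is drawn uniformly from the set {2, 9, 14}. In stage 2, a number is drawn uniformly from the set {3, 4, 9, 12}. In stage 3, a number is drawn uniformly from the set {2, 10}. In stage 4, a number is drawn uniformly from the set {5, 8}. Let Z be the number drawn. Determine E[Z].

323/48

E[Z | stage 1] = (2+9+14)/3 = 25/3.
E[Z | stage 2] = (3+4+9+12)/4 = 7.
E[Z | stage 3] = (2+10)/2 = 6.
E[Z | stage 4] = (5+8)/2 = 13/2.
By the law of total expectation,
E[Z] = (1/8)·(25/3) + (3/8)·(7) + (3/8)·(6) + (1/8)·(13/2) = 323/48.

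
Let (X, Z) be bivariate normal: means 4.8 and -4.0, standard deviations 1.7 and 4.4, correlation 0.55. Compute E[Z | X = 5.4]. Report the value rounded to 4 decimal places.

The regression of Z on X has slope ρ·σ_Z/σ_X and passes through (μ_X, μ_Z).
E[Z | X=5.4] = -4.0 + (0.55)·(4.4/1.7)·(5.4 − (4.8)) = -4.0 + (1.4235)·(0.6) = -3.1459.

-3.1459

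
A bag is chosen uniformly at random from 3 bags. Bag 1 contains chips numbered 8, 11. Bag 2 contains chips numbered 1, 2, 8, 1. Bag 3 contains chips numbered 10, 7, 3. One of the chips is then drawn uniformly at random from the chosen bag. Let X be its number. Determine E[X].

115/18

E[X | bag 1] = (8+11)/2 = 19/2.
E[X | bag 2] = (1+2+8+1)/4 = 3.
E[X | bag 3] = (10+7+3)/3 = 20/3.
E[X] = (1/3)·(19/2) + (1/3)·(3) + (1/3)·(20/3) = 115/18.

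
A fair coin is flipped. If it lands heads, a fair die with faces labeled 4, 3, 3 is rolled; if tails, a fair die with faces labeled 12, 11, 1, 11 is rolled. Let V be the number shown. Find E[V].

E[V | heads] = (4+3+3)/3 = 10/3.
E[V | tails] = (12+11+1+11)/4 = 35/4.
By the law of total expectation,
E[V] = (1/2)·(10/3) + (1/2)·(35/4) = 145/24.

145/24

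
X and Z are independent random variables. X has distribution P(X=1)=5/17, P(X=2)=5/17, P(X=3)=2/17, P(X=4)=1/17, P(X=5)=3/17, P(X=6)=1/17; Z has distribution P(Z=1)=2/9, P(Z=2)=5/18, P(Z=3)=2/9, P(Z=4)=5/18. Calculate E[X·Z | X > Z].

P(X > Z) = 41/102.
Summing XZ·P(x,y) over outcomes with X > Z gives 199/51.
E[X·Z | X > Z] = (199/51) / (41/102) = 398/41.

398/41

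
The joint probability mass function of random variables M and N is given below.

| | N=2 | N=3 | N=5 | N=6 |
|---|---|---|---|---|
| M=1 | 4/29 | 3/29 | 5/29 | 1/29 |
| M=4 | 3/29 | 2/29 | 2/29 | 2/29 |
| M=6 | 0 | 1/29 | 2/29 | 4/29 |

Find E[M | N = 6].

P(N = 6) = 7/29.
Σ M·P over the event = 1·(1/29) + 4·(2/29) + 6·(4/29) = 33/29.
E[M | N = 6] = (33/29) / (7/29) = 33/7.

33/7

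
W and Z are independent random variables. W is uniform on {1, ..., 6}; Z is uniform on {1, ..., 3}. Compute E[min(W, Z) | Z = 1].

P(Z = 1) = 1/3.
Summing min(W,Z)·P(x,y) over outcomes with Z = 1 gives 1/3.
E[min(W, Z) | Z = 1] = (1/3) / (1/3) = 1.

1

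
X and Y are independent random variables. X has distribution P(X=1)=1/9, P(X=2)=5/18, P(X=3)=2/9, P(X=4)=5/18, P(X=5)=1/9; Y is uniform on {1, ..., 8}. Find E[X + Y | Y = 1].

4

P(Y = 1) = 1/8.
Summing (X+Y)·P(x,y) over outcomes with Y = 1 gives 1/2.
E[X + Y | Y = 1] = (1/2) / (1/8) = 4.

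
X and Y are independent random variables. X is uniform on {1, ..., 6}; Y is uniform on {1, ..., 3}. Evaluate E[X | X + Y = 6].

4

Outcomes with X + Y = 6: (3,3), (4,2), (5,1), each with probability 1/18.
E[X | X + Y = 6] = (3 + 4 + 5) / 3 = 4.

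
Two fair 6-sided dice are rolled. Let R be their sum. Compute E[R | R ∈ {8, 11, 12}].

P(R ∈ {8, 11, 12}) = 2/9.
Σ over the event: 8·5/36 + 11·1/18 + 12·1/36 = 37/18.
E[R | R ∈ {8, 11, 12}] = (37/18) / (2/9) = 37/4.

37/4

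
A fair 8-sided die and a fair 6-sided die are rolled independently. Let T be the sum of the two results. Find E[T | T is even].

P(T is even) = 1/2.
Σ over the event: 2·1/48 + 4·1/16 + 6·5/48 + 8·1/8 + 10·5/48 + 12·1/16 + 14·1/48 = 4.
E[T | T is even] = (4) / (1/2) = 8.

8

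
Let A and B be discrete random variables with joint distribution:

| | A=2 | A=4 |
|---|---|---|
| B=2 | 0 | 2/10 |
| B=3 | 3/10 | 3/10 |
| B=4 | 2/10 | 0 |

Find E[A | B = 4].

P(B = 4) = 1/5.
Summing A·P(A=x,B=y) over the conditioning event gives 2/5.
E[A | B = 4] = (2/5) / (1/5) = 2.

2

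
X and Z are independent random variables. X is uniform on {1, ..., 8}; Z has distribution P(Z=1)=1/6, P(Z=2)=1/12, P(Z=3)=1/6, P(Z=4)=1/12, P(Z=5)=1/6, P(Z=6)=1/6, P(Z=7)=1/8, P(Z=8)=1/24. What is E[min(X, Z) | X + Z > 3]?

83/26

P(X + Z > 3) = 91/96.
Summing min(X,Z)·P(x,y) over outcomes with X + Z > 3 gives 581/192.
E[min(X, Z) | X + Z > 3] = (581/192) / (91/96) = 83/26.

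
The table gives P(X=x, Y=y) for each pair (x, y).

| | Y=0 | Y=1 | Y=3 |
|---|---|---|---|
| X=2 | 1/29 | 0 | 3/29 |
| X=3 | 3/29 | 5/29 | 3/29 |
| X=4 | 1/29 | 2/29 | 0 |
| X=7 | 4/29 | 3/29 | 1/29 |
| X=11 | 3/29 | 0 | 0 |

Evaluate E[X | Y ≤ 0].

P(Y ≤ 0) = 12/29.
Summing X·P(X=x,Y=y) over the conditioning event gives 76/29.
E[X | Y ≤ 0] = (76/29) / (12/29) = 19/3.

19/3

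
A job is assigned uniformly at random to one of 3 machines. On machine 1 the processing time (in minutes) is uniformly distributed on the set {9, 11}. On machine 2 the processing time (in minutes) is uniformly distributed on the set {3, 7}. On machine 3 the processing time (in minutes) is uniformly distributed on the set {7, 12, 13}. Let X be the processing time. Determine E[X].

E[X | machine 1] = (9+11)/2 = 10.
E[X | machine 2] = (3+7)/2 = 5.
E[X | machine 3] = (7+12+13)/3 = 32/3.
E[X] = (1/3)·(10) + (1/3)·(5) + (1/3)·(32/3) = 77/9.

77/9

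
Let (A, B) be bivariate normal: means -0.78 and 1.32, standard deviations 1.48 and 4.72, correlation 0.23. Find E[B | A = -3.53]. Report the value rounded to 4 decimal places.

E[B | A=x] = μ_B + ρ(σ_B/σ_A)(x − μ_A) for jointly normal variables.
E[B | A=-3.53] = 1.32 + (0.23)·(4.72/1.48)·(-3.53 − (-0.78)) = 1.32 + (0.73351)·(-2.75) = -0.6972.

-0.6972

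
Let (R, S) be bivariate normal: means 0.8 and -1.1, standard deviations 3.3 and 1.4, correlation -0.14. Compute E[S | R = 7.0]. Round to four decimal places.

-1.4682

The regression of S on R has slope ρ·σ_S/σ_R and passes through (μ_R, μ_S).
E[S | R=7.0] = -1.1 + (-0.14)·(1.4/3.3)·(7.0 − (0.8)) = -1.1 + (-0.059394)·(6.2) = -1.4682.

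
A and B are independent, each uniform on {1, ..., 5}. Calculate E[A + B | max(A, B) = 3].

24/5

P(max(A, B) = 3) = 1/5.
Summing (A+B)·P(x,y) over outcomes with max(A, B) = 3 gives 24/25.
E[A + B | max(A, B) = 3] = (24/25) / (1/5) = 24/5.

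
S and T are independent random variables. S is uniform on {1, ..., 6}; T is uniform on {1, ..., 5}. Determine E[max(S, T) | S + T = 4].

Outcomes with S + T = 4: (1,3), (2,2), (3,1), each with probability 1/30.
E[max(S, T) | S + T = 4] = (3 + 2 + 3) / 3 = 8/3.

8/3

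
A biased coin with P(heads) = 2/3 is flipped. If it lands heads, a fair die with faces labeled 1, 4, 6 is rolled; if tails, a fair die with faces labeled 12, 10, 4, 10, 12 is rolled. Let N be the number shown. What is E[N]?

254/45

E[N | heads] = (1+4+6)/3 = 11/3.
E[N | tails] = (12+10+4+10+12)/5 = 48/5.
By the law of total expectation,
E[N] = (2/3)·(11/3) + (1/3)·(48/5) = 254/45.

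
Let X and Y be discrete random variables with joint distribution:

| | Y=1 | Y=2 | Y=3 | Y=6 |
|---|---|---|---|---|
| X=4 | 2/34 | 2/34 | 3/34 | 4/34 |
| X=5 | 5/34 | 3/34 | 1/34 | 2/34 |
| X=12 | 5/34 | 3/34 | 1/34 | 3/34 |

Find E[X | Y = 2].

P(Y = 2) = 4/17.
Σ X·P over the event = 4·(2/34) + 5·(3/34) + 12·(3/34) = 59/34.
E[X | Y = 2] = (59/34) / (4/17) = 59/8.

59/8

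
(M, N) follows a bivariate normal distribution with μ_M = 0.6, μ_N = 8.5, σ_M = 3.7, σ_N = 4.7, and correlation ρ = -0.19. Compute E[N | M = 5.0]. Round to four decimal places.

7.4381

E[N | M=x] = μ_N + ρ(σ_N/σ_M)(x − μ_M) for jointly normal variables.
E[N | M=5.0] = 8.5 + (-0.19)·(4.7/3.7)·(5.0 − (0.6)) = 8.5 + (-0.24135)·(4.4) = 7.4381.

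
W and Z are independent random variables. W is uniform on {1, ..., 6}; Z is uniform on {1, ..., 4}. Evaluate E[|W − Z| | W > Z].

P(W > Z) = 7/12.
Summing |W−Z|·P(x,y) over outcomes with W > Z gives 17/12.
E[|W − Z| | W > Z] = (17/12) / (7/12) = 17/7.

17/7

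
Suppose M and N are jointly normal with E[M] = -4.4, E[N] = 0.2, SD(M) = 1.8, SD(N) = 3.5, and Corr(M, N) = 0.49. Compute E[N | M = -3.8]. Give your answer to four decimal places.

0.7717

The regression of N on M has slope ρ·σ_N/σ_M and passes through (μ_M, μ_N).
E[N | M=-3.8] = 0.2 + (0.49)·(3.5/1.8)·(-3.8 − (-4.4)) = 0.2 + (0.95278)·(0.6) = 0.7717.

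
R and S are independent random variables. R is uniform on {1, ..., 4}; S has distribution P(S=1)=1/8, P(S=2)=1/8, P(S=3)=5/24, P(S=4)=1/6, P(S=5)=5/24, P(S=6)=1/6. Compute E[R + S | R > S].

26/5

P(R > S) = 5/24.
Summing (R+S)·P(x,y) over outcomes with R > S gives 13/12.
E[R + S | R > S] = (13/12) / (5/24) = 26/5.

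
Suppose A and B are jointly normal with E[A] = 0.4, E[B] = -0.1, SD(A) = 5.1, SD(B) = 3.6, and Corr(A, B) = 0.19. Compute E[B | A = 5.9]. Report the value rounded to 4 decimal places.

For a bivariate normal, E[B | A=x] = μ_B + ρ·(σ_B/σ_A)·(x − μ_A).
E[B | A=5.9] = -0.1 + (0.19)·(3.6/5.1)·(5.9 − (0.4)) = -0.1 + (0.134118)·(5.5) = 0.6376.

0.6376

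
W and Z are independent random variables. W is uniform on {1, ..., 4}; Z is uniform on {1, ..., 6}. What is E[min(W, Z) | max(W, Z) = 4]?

16/7

Outcomes with max(W, Z) = 4: (1,4), (2,4), (3,4), (4,1), (4,2), (4,3), (4,4), each with probability 1/24.
E[min(W, Z) | max(W, Z) = 4] = (1 + 2 + 3 + 1 + 2 + 3 + 4) / 7 = 16/7.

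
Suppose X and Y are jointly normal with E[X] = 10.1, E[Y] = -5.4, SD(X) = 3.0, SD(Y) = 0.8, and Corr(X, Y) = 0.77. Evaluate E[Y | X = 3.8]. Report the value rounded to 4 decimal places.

-6.6936

For a bivariate normal, E[Y | X=x] = μ_Y + ρ·(σ_Y/σ_X)·(x − μ_X).
E[Y | X=3.8] = -5.4 + (0.77)·(0.8/3.0)·(3.8 − (10.1)) = -5.4 + (0.20533)·(-6.3) = -6.6936.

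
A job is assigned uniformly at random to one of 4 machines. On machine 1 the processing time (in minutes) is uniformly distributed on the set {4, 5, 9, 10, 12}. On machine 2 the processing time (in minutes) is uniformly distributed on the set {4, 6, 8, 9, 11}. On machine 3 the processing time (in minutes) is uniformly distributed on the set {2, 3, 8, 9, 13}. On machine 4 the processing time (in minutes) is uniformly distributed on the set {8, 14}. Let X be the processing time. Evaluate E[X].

E[X | machine 1] = (4+5+9+10+12)/5 = 8.
E[X | machine 2] = (4+6+8+9+11)/5 = 38/5.
E[X | machine 3] = (2+3+8+9+13)/5 = 7.
E[X | machine 4] = (8+14)/2 = 11.
By the law of total expectation,
E[X] = (1/4)·(8) + (1/4)·(38/5) + (1/4)·(7) + (1/4)·(11) = 42/5.

42/5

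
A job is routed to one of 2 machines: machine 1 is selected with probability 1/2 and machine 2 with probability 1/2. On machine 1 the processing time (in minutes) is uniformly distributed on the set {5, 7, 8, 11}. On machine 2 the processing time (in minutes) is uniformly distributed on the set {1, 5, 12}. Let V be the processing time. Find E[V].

E[V | machine 1] = (5+7+8+11)/4 = 31/4.
E[V | machine 2] = (1+5+12)/3 = 6.
E[V] = (1/2)·(31/4) + (1/2)·(6) = 55/8.

55/8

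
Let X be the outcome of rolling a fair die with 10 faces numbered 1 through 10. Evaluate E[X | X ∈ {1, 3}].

P(X ∈ {1, 3}) = 1/5.
Σ over the event: 1·1/10 + 3·1/10 = 2/5.
E[X | X ∈ {1, 3}] = (2/5) / (1/5) = 2.

2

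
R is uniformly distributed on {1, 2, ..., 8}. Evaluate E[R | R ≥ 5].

13/2

Given R ≥ 5, R is equally likely to be any of {5, 6, 7, 8}.
E[R | R ≥ 5] = (5 + 6 + 7 + 8) / 4 = 13/2.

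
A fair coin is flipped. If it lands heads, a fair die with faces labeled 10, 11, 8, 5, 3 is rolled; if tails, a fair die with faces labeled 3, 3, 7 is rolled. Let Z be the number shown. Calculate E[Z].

E[Z | heads] = (10+11+8+5+3)/5 = 37/5.
E[Z | tails] = (3+3+7)/3 = 13/3.
E[Z] = (1/2)·(37/5) + (1/2)·(13/3) = 88/15.

88/15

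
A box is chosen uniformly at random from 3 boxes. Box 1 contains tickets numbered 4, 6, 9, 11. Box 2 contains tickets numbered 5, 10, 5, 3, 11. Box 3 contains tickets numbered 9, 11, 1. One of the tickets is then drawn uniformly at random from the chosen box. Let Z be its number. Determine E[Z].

71/10

E[Z | box 1] = (4+6+9+11)/4 = 15/2.
E[Z | box 2] = (5+10+5+3+11)/5 = 34/5.
E[Z | box 3] = (9+11+1)/3 = 7.
E[Z] = (1/3)·(15/2) + (1/3)·(34/5) + (1/3)·(7) = 71/10.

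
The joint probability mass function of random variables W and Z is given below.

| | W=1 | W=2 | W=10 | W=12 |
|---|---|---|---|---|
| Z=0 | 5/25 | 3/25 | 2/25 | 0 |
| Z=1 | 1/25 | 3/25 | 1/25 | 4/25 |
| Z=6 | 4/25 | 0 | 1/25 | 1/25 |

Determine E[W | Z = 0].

P(Z = 0) = 2/5.
Σ W·P over the event = 1·(5/25) + 2·(3/25) + 10·(2/25) = 31/25.
E[W | Z = 0] = (31/25) / (2/5) = 31/10.

31/10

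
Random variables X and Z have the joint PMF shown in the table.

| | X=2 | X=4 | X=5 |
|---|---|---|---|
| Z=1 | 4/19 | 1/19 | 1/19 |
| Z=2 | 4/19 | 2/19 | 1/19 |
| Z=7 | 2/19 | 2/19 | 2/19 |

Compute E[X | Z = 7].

P(Z = 7) = 6/19.
Σ X·P over the event = 2·(2/19) + 4·(2/19) + 5·(2/19) = 22/19.
E[X | Z = 7] = (22/19) / (6/19) = 11/3.

11/3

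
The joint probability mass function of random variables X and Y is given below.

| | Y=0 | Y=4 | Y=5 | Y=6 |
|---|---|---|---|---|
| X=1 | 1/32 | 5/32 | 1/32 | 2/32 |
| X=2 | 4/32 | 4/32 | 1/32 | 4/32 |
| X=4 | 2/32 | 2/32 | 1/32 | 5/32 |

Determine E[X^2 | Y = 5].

P(Y = 5) = 3/32.
Σ X^2·P over the event = 1·(1/32) + 4·(1/32) + 16·(1/32) = 21/32.
E[X^2 | Y = 5] = (21/32) / (3/32) = 7.

7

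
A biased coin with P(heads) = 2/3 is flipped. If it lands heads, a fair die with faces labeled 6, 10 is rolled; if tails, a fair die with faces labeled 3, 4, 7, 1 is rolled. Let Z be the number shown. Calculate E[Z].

79/12

E[Z | heads] = (6+10)/2 = 8.
E[Z | tails] = (3+4+7+1)/4 = 15/4.
E[Z] = (2/3)·(8) + (1/3)·(15/4) = 79/12.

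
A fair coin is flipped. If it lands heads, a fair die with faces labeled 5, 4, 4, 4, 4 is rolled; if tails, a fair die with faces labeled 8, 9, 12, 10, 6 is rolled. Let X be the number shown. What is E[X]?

E[X | heads] = (5+4+4+4+4)/5 = 21/5.
E[X | tails] = (8+9+12+10+6)/5 = 9.
E[X] = (1/2)·(21/5) + (1/2)·(9) = 33/5.

33/5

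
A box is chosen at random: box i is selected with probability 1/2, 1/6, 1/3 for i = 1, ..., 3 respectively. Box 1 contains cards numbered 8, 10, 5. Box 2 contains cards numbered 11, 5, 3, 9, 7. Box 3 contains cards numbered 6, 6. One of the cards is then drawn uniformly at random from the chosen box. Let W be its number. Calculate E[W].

7

E[W | box 1] = (8+10+5)/3 = 23/3.
E[W | box 2] = (11+5+3+9+7)/5 = 7.
E[W | box 3] = (6+6)/2 = 6.
E[W] = (1/2)·(23/3) + (1/6)·(7) + (1/3)·(6) = 7.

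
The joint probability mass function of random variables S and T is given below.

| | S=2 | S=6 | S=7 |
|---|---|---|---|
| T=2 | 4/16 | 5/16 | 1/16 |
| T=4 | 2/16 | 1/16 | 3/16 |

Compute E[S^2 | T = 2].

49/2

P(T = 2) = 5/8.
Σ S^2·P over the event = 4·(4/16) + 36·(5/16) + 49·(1/16) = 245/16.
E[S^2 | T = 2] = (245/16) / (5/8) = 49/2.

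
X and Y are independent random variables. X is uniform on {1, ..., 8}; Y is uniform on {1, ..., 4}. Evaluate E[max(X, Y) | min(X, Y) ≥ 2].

P(min(X, Y) ≥ 2) = 21/32.
Summing max(X,Y)·P(x,y) over outcomes with min(X, Y) ≥ 2 gives 109/32.
E[max(X, Y) | min(X, Y) ≥ 2] = (109/32) / (21/32) = 109/21.

109/21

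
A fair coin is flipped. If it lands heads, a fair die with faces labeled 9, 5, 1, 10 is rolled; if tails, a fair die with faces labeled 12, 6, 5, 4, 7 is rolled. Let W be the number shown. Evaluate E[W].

261/40

E[W | heads] = (9+5+1+10)/4 = 25/4.
E[W | tails] = (12+6+5+4+7)/5 = 34/5.
By the law of total expectation,
E[W] = (1/2)·(25/4) + (1/2)·(34/5) = 261/40.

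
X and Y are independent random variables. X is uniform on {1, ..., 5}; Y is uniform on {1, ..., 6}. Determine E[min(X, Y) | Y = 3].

12/5

Outcomes with Y = 3: (1,3), (2,3), (3,3), (4,3), (5,3), each with probability 1/30.
E[min(X, Y) | Y = 3] = (1 + 2 + 3 + 3 + 3) / 5 = 12/5.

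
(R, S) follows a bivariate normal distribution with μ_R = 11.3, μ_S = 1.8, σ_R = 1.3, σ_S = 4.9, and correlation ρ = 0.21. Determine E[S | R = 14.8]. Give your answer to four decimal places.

For a bivariate normal, E[S | R=x] = μ_S + ρ·(σ_S/σ_R)·(x − μ_R).
E[S | R=14.8] = 1.8 + (0.21)·(4.9/1.3)·(14.8 − (11.3)) = 1.8 + (0.79154)·(3.5) = 4.5704.

4.5704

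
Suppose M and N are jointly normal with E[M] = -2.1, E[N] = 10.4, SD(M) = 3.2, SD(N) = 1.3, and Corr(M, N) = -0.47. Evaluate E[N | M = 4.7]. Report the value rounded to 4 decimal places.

The regression of N on M has slope ρ·σ_N/σ_M and passes through (μ_M, μ_N).
E[N | M=4.7] = 10.4 + (-0.47)·(1.3/3.2)·(4.7 − (-2.1)) = 10.4 + (-0.19094)·(6.8) = 9.1016.

9.1016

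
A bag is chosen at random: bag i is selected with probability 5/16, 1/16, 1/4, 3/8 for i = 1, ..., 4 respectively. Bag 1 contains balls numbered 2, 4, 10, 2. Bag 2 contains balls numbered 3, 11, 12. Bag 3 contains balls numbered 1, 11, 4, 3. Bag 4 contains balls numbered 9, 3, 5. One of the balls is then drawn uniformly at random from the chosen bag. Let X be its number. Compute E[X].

E[X | bag 1] = (2+4+10+2)/4 = 9/2.
E[X | bag 2] = (3+11+12)/3 = 26/3.
E[X | bag 3] = (1+11+4+3)/4 = 19/4.
E[X | bag 4] = (9+3+5)/3 = 17/3.
E[X] = (5/16)·(9/2) + (1/16)·(26/3) + (1/4)·(19/4) + (3/8)·(17/3) = 505/96.

505/96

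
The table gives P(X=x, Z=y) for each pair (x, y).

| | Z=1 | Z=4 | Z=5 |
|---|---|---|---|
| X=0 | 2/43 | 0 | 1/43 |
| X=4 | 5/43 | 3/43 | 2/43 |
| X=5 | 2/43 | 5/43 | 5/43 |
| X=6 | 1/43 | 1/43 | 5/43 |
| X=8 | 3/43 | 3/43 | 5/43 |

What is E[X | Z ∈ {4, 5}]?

P(Z ∈ {4, 5}) = 30/43.
Summing X·P(X=x,Z=y) over the conditioning event gives 170/43.
E[X | Z ∈ {4, 5}] = (170/43) / (30/43) = 17/3.

17/3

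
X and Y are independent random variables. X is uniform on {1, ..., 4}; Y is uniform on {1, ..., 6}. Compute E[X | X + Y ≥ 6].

P(X + Y ≥ 6) = 7/12.
Summing X·P(x,y) over outcomes with X + Y ≥ 6 gives 5/3.
E[X | X + Y ≥ 6] = (5/3) / (7/12) = 20/7.

20/7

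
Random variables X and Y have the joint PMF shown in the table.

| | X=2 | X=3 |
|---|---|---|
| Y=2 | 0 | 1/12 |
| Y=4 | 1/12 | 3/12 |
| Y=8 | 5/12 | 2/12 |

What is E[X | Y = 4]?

11/4

P(Y = 4) = 1/3.
Σ X·P over the event = 2·(1/12) + 3·(3/12) = 11/12.
E[X | Y = 4] = (11/12) / (1/3) = 11/4.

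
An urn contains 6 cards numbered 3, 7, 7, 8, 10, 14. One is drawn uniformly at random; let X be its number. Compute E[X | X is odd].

P(X is odd) = 1/2.
Σ over the event: 3·1/6 + 7·1/3 = 17/6.
E[X | X is odd] = (17/6) / (1/2) = 17/3.

17/3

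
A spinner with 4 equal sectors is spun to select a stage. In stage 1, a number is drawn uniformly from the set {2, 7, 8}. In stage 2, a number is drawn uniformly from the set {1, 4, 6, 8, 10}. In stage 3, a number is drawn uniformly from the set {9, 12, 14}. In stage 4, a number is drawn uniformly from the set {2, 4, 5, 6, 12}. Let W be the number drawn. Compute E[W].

217/30

E[W | stage 1] = (2+7+8)/3 = 17/3.
E[W | stage 2] = (1+4+6+8+10)/5 = 29/5.
E[W | stage 3] = (9+12+14)/3 = 35/3.
E[W | stage 4] = (2+4+5+6+12)/5 = 29/5.
E[W] = (1/4)·(17/3) + (1/4)·(29/5) + (1/4)·(35/3) + (1/4)·(29/5) = 217/30.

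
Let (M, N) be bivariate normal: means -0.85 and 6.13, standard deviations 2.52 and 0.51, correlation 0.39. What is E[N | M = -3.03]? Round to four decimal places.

The regression of N on M has slope ρ·σ_N/σ_M and passes through (μ_M, μ_N).
E[N | M=-3.03] = 6.13 + (0.39)·(0.51/2.52)·(-3.03 − (-0.85)) = 6.13 + (0.078929)·(-2.18) = 5.9579.

5.9579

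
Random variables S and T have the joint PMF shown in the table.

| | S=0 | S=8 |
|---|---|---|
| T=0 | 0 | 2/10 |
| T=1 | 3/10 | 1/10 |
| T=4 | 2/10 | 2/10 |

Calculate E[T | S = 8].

9/5

P(S = 8) = 1/2.
Σ T·P over the event = 0·(2/10) + 1·(1/10) + 4·(2/10) = 9/10.
E[T | S = 8] = (9/10) / (1/2) = 9/5.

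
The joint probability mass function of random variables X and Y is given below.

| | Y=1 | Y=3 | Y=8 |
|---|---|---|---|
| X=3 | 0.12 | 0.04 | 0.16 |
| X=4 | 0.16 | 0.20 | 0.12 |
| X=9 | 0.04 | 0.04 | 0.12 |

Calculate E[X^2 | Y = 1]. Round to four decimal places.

P(Y = 1) = 0.32.
Summing X^2·P(X=x,Y=y) over the conditioning event gives 6.88.
E[X^2 | Y = 1] = (6.88) / (0.32) = 21.5000.

21.5000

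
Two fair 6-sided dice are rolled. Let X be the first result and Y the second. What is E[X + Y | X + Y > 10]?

34/3

Outcomes with X + Y > 10: (5,6), (6,5), (6,6), each with probability 1/36.
E[X + Y | X + Y > 10] = (11 + 11 + 12) / 3 = 34/3.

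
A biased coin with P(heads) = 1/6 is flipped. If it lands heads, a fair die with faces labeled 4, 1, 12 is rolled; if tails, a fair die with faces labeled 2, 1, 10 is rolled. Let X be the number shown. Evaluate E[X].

E[X | heads] = (4+1+12)/3 = 17/3.
E[X | tails] = (2+1+10)/3 = 13/3.
E[X] = (1/6)·(17/3) + (5/6)·(13/3) = 41/9.

41/9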